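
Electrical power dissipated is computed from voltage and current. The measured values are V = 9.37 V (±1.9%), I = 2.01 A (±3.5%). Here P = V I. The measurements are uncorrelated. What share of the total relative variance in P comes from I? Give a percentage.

77.2%

(δP/P)² = (1·δV/V)² + (1·δI/I)²
  V term: (1×0.0190)² = 0.000361
  I term: (1×0.0350)² = 0.00123
Total = 0.00159. Share from I = 0.00123/0.00159 = 0.772.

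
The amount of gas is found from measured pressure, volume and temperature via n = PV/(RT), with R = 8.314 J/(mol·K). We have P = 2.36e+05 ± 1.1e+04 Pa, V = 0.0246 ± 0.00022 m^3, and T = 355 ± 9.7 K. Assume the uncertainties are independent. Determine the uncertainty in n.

Relative error in a monomial: (δn/n)² = Σ (nᵢ · δxᵢ/xᵢ)².
  (1·δP/P)² = (1×0.0466)² = 0.00217;  (1·δV/V)² = (1×0.00894)² = 8e-05;  (-1·δT/T)² = (-1×0.0273)² = 0.000747
δn/n = √(0.00300) = 0.0548
n = 1.97 mol, so δn = 0.0548 × 1.97 = 0.108 mol.

0.108 mol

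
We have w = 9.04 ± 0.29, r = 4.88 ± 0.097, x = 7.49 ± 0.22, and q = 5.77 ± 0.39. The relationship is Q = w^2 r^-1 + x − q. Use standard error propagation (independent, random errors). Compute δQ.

Let p = w^2·r^-1 = 16.7. δp/p = √((2·δw/w)² + (-1·δr/r)²) = √(0.00412 + 0.000395) = 0.0672, so δp = 1.12.
Q = p + x − q: δQ = √(δp² + δx² + δq²) = √(1.27 + 0.0484 + 0.152) = 1.21

1.21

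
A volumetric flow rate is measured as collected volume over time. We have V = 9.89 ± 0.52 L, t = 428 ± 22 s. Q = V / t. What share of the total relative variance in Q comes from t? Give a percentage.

(δQ/Q)² = (1·δV/V)² + (-1·δt/t)²
  V term: (1×0.0526)² = 0.00276
  t term: (-1×0.0514)² = 0.00264
Total = 0.00541. Share from t = 0.00264/0.00541 = 0.489.

48.9%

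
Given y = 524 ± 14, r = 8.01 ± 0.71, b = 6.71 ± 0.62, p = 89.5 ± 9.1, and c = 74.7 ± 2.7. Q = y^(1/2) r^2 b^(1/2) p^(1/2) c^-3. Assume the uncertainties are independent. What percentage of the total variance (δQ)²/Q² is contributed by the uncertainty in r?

(δQ/Q)² = (½·δy/y)² + (2·δr/r)² + (½·δb/b)² + (½·δp/p)² + (-3·δc/c)²
  y term: (0.5×0.0267)² = 0.000178
  r term: (2×0.0886)² = 0.0314
  b term: (0.5×0.0924)² = 0.00213
  p term: (0.5×0.102)² = 0.00258
  c term: (-3×0.0361)² = 0.0118
Total = 0.0481. Share from r = 0.0314/0.0481 = 0.654.

65.4%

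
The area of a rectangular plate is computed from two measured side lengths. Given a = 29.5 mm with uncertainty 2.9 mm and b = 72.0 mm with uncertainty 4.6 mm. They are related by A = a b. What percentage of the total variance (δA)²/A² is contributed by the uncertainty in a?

70.3%

(δA/A)² = (1·δa/a)² + (1·δb/b)²
  a term: (1×0.0983)² = 0.00966
  b term: (1×0.0639)² = 0.00408
Total = 0.0137. Share from a = 0.00966/0.0137 = 0.703.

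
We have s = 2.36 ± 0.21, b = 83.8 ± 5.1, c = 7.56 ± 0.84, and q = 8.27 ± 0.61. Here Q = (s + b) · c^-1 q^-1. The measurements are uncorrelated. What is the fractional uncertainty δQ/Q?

Let u = s + b = 86.2. δu = √(δs² + δb²) = √(0.0441 + 26.0) = 5.10, so δu/u = 0.0592.
Q is then a monomial in u, c, q:
δQ/Q = √((δu/u)² + (-1·δc/c)² + (-1·δq/q)²) = √(0.00351 + 0.0123 + 0.00544) = 0.146

0.146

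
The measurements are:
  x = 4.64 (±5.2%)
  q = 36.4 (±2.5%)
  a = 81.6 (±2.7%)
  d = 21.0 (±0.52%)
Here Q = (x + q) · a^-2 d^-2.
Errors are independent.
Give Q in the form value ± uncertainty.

(1.40 ± 0.0833) × 10^-5

Let u = x + q = 41.0. δu = √(δx² + δq²) = √(0.0582 + 0.828) = 0.941, so δu/u = 0.0229.
Q is then a monomial in u, a, d:
δQ/Q = √((δu/u)² + (-2·δa/a)² + (-2·δd/d)²) = √(0.000526 + 0.00292 + 0.000108) = 0.0596
Q = 1.4e-05, so δQ = 0.0596 × 1.4e-05 = 8.33e-07.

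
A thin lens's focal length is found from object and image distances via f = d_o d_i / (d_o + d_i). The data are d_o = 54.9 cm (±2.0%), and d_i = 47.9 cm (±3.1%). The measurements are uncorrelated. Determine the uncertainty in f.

0.486 cm

∂f/∂d_o = (d_i/(d_o+d_i))² = 0.217;  ∂f/∂d_i = (d_o/(d_o+d_i))² = 0.285
δf = √((∂f/∂d_o · δd_o)² + (∂f/∂d_i · δd_i)²) = √(0.0568 + 0.179) = 0.486 cm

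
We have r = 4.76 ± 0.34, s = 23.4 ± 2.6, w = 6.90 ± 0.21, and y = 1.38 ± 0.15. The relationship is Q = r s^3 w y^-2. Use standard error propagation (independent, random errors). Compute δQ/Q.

Each factor contributes (exponent × relative error)² to (δQ/Q)²:
  (1·δr/r)² = (1×0.0714)² = 0.00510;  (3·δs/s)² = (3×0.111)² = 0.111;  (1·δw/w)² = (1×0.0304)² = 0.000926;  (-2·δy/y)² = (-2×0.109)² = 0.0473
δQ/Q = √(0.164) = 0.405

0.405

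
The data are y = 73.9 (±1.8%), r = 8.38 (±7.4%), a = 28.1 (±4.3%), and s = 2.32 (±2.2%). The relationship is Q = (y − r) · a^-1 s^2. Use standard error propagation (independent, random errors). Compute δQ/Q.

0.0655

Let u = y − r = 65.5. δu = √(δy² + δr²) = √(1.77 + 0.385) = 1.47, so δu/u = 0.0224.
Q is then a monomial in u, a, s:
δQ/Q = √((δu/u)² + (-1·δa/a)² + (2·δs/s)²) = √(0.000502 + 0.00185 + 0.00194) = 0.0655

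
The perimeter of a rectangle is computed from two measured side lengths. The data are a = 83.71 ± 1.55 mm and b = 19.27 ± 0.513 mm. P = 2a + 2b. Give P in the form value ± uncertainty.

206.0 ± 3.27 mm

Sums and differences: (δP)² = Σ (cᵢ δxᵢ)².
  (2·δa)² = 9.61;  (2·δb)² = 1.05
δP = √(10.7) = 3.27 mm
P = 206.0 mm.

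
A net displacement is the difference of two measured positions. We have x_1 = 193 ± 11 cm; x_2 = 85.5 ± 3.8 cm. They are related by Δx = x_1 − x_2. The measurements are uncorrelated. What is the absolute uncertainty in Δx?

11.6 cm

Each term contributes (cᵢ δxᵢ)² to (δΔx)²:
  (δx_1)² = 121;  (δx_2)² = 14.4
δΔx = √(135) = 11.6 cm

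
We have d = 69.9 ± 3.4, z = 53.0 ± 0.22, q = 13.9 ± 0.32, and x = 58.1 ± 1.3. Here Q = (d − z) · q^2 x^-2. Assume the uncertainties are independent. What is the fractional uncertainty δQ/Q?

0.212

Let u = d − z = 16.9. δu = √(δd² + δz²) = √(11.6 + 0.0484) = 3.41, so δu/u = 0.202.
Q is then a monomial in u, q, x:
δQ/Q = √((δu/u)² + (2·δq/q)² + (-2·δx/x)²) = √(0.0406 + 0.00212 + 0.00200) = 0.212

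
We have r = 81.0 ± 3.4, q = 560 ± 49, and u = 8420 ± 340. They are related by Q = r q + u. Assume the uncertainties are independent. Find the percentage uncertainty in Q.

8.21%

Let p = r·q = 45400. δp/p = √((1·δr/r)² + (1·δq/q)²) = √(0.00176 + 0.00766) = 0.0970, so δp = 4400.
Q = p + u: δQ = √(δp² + δu²) = √(1.94e+07 + 1.16e+05) = 4420
Q = 53800, so δQ/Q = 4420/53800 = 0.0821.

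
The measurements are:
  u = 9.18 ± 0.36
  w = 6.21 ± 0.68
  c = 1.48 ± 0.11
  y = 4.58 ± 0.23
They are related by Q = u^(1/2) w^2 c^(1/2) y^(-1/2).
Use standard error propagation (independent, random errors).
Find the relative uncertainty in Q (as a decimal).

Products/powers → add relative errors in quadrature, weighted by exponent:
  (½·δu/u)² = (0.5×0.0392)² = 0.000384;  (2·δw/w)² = (2×0.110)² = 0.0480;  (½·δc/c)² = (0.5×0.0743)² = 0.00138;  (−½·δy/y)² = (-0.5×0.0502)² = 0.000630
δQ/Q = √(0.0504) = 0.224

0.224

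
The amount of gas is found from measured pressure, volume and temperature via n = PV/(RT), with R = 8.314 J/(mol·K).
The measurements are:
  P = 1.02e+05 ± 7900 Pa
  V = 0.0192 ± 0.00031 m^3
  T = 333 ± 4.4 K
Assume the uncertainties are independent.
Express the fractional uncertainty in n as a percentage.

Relative error in a monomial: (δn/n)² = Σ (nᵢ · δxᵢ/xᵢ)².
  (1·δP/P)² = (1×0.0775)² = 0.00600;  (1·δV/V)² = (1×0.0161)² = 0.000261;  (-1·δT/T)² = (-1×0.0132)² = 0.000175
δn/n = √(0.00643) = 0.0802

8.02%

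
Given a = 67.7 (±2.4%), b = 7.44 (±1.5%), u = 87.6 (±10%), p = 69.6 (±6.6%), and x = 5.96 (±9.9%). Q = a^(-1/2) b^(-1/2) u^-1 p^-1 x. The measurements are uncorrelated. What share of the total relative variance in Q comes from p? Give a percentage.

(δQ/Q)² = (−½·δa/a)² + (−½·δb/b)² + (-1·δu/u)² + (-1·δp/p)² + (1·δx/x)²
  a term: (-0.5×0.0240)² = 0.000144
  b term: (-0.5×0.0150)² = 5.62e-05
  u term: (-1×0.100)² = 0.0100
  p term: (-1×0.0660)² = 0.00436
  x term: (1×0.0990)² = 0.00980
Total = 0.0244. Share from p = 0.00436/0.0244 = 0.179.

17.9%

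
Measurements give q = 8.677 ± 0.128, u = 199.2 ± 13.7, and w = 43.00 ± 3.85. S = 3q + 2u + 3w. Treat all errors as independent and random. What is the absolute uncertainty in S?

For a sum/difference, combine absolute errors in quadrature:
  (3·δq)² = 0.147;  (2·δu)² = 751;  (3·δw)² = 133
δS = √(884) = 29.7

29.7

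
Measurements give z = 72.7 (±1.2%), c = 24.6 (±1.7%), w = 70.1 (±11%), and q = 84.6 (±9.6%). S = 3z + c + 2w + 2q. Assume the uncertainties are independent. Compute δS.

22.6

Sums and differences: (δS)² = Σ (cᵢ δxᵢ)².
  (3·δz)² = 6.85;  (δc)² = 0.175;  (2·δw)² = 238;  (2·δq)² = 264
δS = √(509) = 22.6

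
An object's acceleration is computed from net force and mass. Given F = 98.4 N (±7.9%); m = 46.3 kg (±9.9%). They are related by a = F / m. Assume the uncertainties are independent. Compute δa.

0.269 m/s^2

For a monomial a ∝ F, m^-1, fractional errors add in quadrature:
  (1·δF/F)² = (1×0.0790)² = 0.00624;  (-1·δm/m)² = (-1×0.0990)² = 0.00980
δa/a = √(0.0160) = 0.127
a = 2.13 m/s^2, so δa = 0.127 × 2.13 = 0.269 m/s^2.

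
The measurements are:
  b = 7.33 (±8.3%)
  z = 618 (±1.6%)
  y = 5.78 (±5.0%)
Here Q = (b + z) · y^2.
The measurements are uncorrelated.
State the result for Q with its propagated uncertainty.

Let u = b + z = 625. δu = √(δb² + δz²) = √(0.370 + 97.8) = 9.91, so δu/u = 0.0158.
Q is then a monomial in u, y:
δQ/Q = √((δu/u)² + (2·δy/y)²) = √(0.000251 + 0.0100) = 0.101
Q = 20900, so δQ = 0.101 × 20900 = 2120.

20900 ± 2120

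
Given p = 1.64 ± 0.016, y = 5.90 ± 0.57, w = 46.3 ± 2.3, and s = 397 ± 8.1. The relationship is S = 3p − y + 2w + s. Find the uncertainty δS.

9.33

Absolute uncertainties add in quadrature for a linear combination:
  (3·δp)² = 0.00230;  (δy)² = 0.325;  (2·δw)² = 21.2;  (δs)² = 65.6
δS = √(87.1) = 9.33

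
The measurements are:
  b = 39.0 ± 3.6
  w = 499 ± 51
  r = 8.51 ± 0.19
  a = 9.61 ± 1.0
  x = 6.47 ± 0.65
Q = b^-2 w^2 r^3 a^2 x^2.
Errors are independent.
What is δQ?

Q is a product of powers, so relative uncertainties combine in quadrature:
  (-2·δb/b)² = (-2×0.0923)² = 0.0341;  (2·δw/w)² = (2×0.102)² = 0.0418;  (3·δr/r)² = (3×0.0223)² = 0.00449;  (2·δa/a)² = (2×0.104)² = 0.0433;  (2·δx/x)² = (2×0.100)² = 0.0404
δQ/Q = √(0.164) = 0.405
Q = 3.9e+08, so δQ = 0.405 × 3.9e+08 = 1.58e+08.

1.58e+08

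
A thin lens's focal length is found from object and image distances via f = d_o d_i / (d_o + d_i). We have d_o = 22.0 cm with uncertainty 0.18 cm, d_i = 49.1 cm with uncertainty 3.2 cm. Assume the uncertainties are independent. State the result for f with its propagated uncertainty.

15.2 ± 0.318 cm

∂f/∂d_o = (d_i/(d_o+d_i))² = 0.477;  ∂f/∂d_i = (d_o/(d_o+d_i))² = 0.0957
δf = √((∂f/∂d_o · δd_o)² + (∂f/∂d_i · δd_i)²) = √(0.00737 + 0.0939) = 0.318 cm
f = 15.2 cm.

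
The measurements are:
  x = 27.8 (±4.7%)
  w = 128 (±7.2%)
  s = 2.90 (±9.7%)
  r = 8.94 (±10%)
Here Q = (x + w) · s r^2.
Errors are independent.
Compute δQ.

8310

Let u = x + w = 156. δu = √(δx² + δw²) = √(1.71 + 84.9) = 9.31, so δu/u = 0.0597.
Q is then a monomial in u, s, r:
δQ/Q = √((δu/u)² + (1·δs/s)² + (2·δr/r)²) = √(0.00357 + 0.00941 + 0.0400) = 0.230
Q = 36100, so δQ = 0.230 × 36100 = 8310.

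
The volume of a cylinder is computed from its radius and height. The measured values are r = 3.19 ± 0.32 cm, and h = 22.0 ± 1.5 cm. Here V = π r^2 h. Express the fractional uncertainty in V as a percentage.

21.2%

Relative error in a monomial: (δV/V)² = Σ (nᵢ · δxᵢ/xᵢ)².
  (2·δr/r)² = (2×0.100)² = 0.0403;  (1·δh/h)² = (1×0.0682)² = 0.00465
δV/V = √(0.0449) = 0.212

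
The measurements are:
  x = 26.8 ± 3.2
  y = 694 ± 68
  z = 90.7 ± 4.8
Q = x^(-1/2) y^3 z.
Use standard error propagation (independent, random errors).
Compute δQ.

1.78e+09

Since Q is a product/quotient, work with relative uncertainties:
  (−½·δx/x)² = (-0.5×0.119)² = 0.00356;  (3·δy/y)² = (3×0.0980)² = 0.0864;  (1·δz/z)² = (1×0.0529)² = 0.00280
δQ/Q = √(0.0928) = 0.305
Q = 5.86e+09, so δQ = 0.305 × 5.86e+09 = 1.78e+09.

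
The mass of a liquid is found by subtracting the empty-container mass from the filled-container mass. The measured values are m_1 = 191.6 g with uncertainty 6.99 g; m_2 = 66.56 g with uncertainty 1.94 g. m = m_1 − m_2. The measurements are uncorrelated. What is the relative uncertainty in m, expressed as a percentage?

For a sum/difference, combine absolute errors in quadrature:
  (δm_1)² = 48.9;  (δm_2)² = 3.76
δm = √(52.6) = 7.25 g
m = 125.0 g, so δm/m = 7.25/125.0 = 0.0580.

5.80%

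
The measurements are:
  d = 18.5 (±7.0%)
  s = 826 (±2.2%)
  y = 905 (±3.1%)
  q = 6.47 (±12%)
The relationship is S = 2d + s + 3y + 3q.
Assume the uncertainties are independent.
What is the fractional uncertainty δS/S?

Absolute uncertainties add in quadrature for a linear combination:
  (2·δd)² = 6.71;  (δs)² = 330;  (3·δy)² = 7080;  (3·δq)² = 5.43
δS = √(7430) = 86.2
S = 3600, so δS/S = 86.2/3600 = 0.0240.

0.0240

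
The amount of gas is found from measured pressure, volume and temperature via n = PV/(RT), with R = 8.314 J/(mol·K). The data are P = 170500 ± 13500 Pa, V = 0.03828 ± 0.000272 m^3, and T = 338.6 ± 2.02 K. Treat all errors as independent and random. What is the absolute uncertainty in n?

0.185 mol

Products/powers → add relative errors in quadrature, weighted by exponent:
  (1·δP/P)² = (1×0.0792)² = 0.00627;  (1·δV/V)² = (1×0.00711)² = 5.05e-05;  (-1·δT/T)² = (-1×0.00597)² = 3.56e-05
δn/n = √(0.00636) = 0.0797
n = 2.318 mol, so δn = 0.0797 × 2.318 = 0.185 mol.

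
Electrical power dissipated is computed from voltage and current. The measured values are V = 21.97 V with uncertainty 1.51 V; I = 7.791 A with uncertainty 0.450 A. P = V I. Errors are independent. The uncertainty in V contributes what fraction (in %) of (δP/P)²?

58.6%

(δP/P)² = (1·δV/V)² + (1·δI/I)²
  V term: (1×0.0687)² = 0.00472
  I term: (1×0.0578)² = 0.00334
Total = 0.00806. Share from V = 0.00472/0.00806 = 0.586.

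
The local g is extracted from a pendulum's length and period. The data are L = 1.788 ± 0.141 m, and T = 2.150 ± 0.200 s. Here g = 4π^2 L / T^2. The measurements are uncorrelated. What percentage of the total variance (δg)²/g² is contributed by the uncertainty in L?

15.2%

(δg/g)² = (1·δL/L)² + (-2·δT/T)²
  L term: (1×0.0789)² = 0.00622
  T term: (-2×0.0930)² = 0.0346
Total = 0.0408. Share from L = 0.00622/0.0408 = 0.152.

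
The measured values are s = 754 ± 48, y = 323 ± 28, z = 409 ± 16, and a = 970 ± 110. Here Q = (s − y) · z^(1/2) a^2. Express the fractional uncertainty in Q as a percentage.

26.2%

Let u = s − y = 431. δu = √(δs² + δy²) = √(2300 + 784) = 55.6, so δu/u = 0.129.
Q is then a monomial in u, z, a:
δQ/Q = √((δu/u)² + (½·δz/z)² + (2·δa/a)²) = √(0.0166 + 0.000383 + 0.0514) = 0.262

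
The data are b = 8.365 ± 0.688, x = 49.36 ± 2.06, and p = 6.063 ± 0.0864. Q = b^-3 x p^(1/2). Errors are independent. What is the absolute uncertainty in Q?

For a monomial Q ∝ b^-3, x, p^(1/2), fractional errors add in quadrature:
  (-3·δb/b)² = (-3×0.0822)² = 0.0609;  (1·δx/x)² = (1×0.0417)² = 0.00174;  (½·δp/p)² = (0.5×0.0143)² = 5.08e-05
δQ/Q = √(0.0627) = 0.250
Q = 0.2076, so δQ = 0.250 × 0.2076 = 0.0520.

0.0520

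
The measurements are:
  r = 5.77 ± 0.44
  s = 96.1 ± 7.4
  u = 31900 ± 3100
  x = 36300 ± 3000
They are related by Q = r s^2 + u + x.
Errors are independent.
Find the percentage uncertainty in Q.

8.33%

Let p = r·s^2 = 53300. δp/p = √((1·δr/r)² + (2·δs/s)²) = √(0.00582 + 0.0237) = 0.172, so δp = 9160.
Q = p + u + x: δQ = √(δp² + δu² + δx²) = √(8.39e+07 + 9.61e+06 + 9e+06) = 10100
Q = 1.21e+05, so δQ/Q = 10100/1.21e+05 = 0.0833.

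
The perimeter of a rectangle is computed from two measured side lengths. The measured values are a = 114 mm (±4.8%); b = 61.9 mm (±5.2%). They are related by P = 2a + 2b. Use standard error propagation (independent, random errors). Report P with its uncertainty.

P is a linear combination, so absolute uncertainties add in quadrature:
  (2·δa)² = 120;  (2·δb)² = 41.4
δP = √(161) = 12.7 mm
P = 352 mm.

352 ± 12.7 mm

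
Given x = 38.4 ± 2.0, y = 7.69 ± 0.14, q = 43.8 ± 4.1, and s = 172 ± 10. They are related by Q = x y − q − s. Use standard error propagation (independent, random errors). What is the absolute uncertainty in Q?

19.6

Let p = x·y = 295. δp/p = √((1·δx/x)² + (1·δy/y)²) = √(0.00271 + 0.000331) = 0.0552, so δp = 16.3.
Q = p − q − s: δQ = √(δp² + δq² + δs²) = √(265 + 16.8 + 100) = 19.6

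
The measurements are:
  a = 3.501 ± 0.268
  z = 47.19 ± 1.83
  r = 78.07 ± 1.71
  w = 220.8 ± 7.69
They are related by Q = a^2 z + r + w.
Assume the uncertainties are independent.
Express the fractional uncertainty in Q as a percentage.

10.5%

Let p = a^2·z = 578.4. δp/p = √((2·δa/a)² + (1·δz/z)²) = √(0.0234 + 0.00150) = 0.158, so δp = 91.4.
Q = p + r + w: δQ = √(δp² + δr² + δw²) = √(8340 + 2.92 + 59.1) = 91.7
Q = 877.3, so δQ/Q = 91.7/877.3 = 0.105.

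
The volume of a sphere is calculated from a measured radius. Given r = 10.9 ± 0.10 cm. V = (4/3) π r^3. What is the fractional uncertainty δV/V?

0.0275

V is a product of powers, so relative uncertainties combine in quadrature:
  (3·δr/r)² = (3×0.00917)² = 0.000758
δV/V = √(0.000758) = 0.0275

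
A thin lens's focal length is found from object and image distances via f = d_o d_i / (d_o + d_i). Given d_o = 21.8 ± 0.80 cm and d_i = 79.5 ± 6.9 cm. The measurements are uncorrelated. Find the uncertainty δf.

∂f/∂d_o = (d_i/(d_o+d_i))² = 0.616;  ∂f/∂d_i = (d_o/(d_o+d_i))² = 0.0463
δf = √((∂f/∂d_o · δd_o)² + (∂f/∂d_i · δd_i)²) = √(0.243 + 0.102) = 0.587 cm

0.587 cm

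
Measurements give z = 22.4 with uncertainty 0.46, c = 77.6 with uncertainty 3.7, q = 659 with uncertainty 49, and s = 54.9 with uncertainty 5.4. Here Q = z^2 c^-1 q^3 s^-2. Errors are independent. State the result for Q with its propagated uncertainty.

(6.14 ± 1.87) × 10^5

For a monomial Q ∝ z^2, c^-1, q^3, s^-2, fractional errors add in quadrature:
  (2·δz/z)² = (2×0.0205)² = 0.00169;  (-1·δc/c)² = (-1×0.0477)² = 0.00227;  (3·δq/q)² = (3×0.0744)² = 0.0498;  (-2·δs/s)² = (-2×0.0984)² = 0.0387
δQ/Q = √(0.0924) = 0.304
Q = 6.14e+05, so δQ = 0.304 × 6.14e+05 = 1.87e+05.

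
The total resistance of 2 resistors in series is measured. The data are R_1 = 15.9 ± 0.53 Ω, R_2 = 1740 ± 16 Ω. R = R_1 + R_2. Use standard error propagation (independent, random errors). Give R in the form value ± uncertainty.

1760 ± 16.0 Ω

R is a linear combination, so absolute uncertainties add in quadrature:
  (δR_1)² = 0.281;  (δR_2)² = 256
δR = √(256) = 16.0 Ω
R = 1760 Ω.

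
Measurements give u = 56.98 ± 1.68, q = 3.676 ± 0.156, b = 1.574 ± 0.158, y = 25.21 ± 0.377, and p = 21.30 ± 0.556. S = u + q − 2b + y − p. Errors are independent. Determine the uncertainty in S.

1.84

Absolute uncertainties add in quadrature for a linear combination:
  (δu)² = 2.82;  (δq)² = 0.0243;  (2·δb)² = 0.0999;  (δy)² = 0.142;  (δp)² = 0.309
δS = √(3.40) = 1.84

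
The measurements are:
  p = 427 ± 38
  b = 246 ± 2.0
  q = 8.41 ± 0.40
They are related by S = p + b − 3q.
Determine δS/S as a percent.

5.88%

Sums and differences: (δS)² = Σ (cᵢ δxᵢ)².
  (δp)² = 1440;  (δb)² = 4.00;  (3·δq)² = 1.44
δS = √(1450) = 38.1
S = 648, so δS/S = 38.1/648 = 0.0588.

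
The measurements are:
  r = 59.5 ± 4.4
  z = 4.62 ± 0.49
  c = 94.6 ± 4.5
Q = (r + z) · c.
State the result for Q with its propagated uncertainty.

6070 ± 509

Let u = r + z = 64.1. δu = √(δr² + δz²) = √(19.4 + 0.240) = 4.43, so δu/u = 0.0690.
Q is then a monomial in u, c:
δQ/Q = √((δu/u)² + (1·δc/c)²) = √(0.00477 + 0.00226) = 0.0838
Q = 6070, so δQ = 0.0838 × 6070 = 509.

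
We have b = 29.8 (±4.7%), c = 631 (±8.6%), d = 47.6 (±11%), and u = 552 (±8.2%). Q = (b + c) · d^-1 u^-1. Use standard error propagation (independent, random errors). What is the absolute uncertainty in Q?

0.00402

Let w = b + c = 661. δw = √(δb² + δc²) = √(1.96 + 2940) = 54.3, so δw/w = 0.0821.
Q is then a monomial in w, d, u:
δQ/Q = √((δw/w)² + (-1·δd/d)² + (-1·δu/u)²) = √(0.00675 + 0.0121 + 0.00672) = 0.160
Q = 0.0251, so δQ = 0.160 × 0.0251 = 0.00402.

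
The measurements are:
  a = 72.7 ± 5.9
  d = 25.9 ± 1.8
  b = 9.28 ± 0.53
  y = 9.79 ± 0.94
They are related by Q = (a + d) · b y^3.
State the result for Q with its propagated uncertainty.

Let u = a + d = 98.6. δu = √(δa² + δd²) = √(34.8 + 3.24) = 6.17, so δu/u = 0.0626.
Q is then a monomial in u, b, y:
δQ/Q = √((δu/u)² + (1·δb/b)² + (3·δy/y)²) = √(0.00391 + 0.00326 + 0.0830) = 0.300
Q = 8.59e+05, so δQ = 0.300 × 8.59e+05 = 2.58e+05.

(8.59 ± 2.58) × 10^5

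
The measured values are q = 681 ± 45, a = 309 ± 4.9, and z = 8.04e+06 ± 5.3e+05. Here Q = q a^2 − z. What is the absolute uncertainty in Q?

Let p = q·a^2 = 6.5e+07. δp/p = √((1·δq/q)² + (2·δa/a)²) = √(0.00437 + 0.00101) = 0.0733, so δp = 4.77e+06.
Q = p − z: δQ = √(δp² + δz²) = √(2.27e+13 + 2.81e+11) = 4.8e+06

4.8e+06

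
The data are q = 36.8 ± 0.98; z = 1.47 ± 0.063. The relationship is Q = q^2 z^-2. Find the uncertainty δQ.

63.2

Products/powers → add relative errors in quadrature, weighted by exponent:
  (2·δq/q)² = (2×0.0266)² = 0.00284;  (-2·δz/z)² = (-2×0.0429)² = 0.00735
δQ/Q = √(0.0102) = 0.101
Q = 627, so δQ = 0.101 × 627 = 63.2.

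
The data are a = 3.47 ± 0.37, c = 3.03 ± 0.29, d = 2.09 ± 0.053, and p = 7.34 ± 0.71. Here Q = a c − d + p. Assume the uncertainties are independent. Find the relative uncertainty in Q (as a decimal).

0.106

Let w = a·c = 10.5. δw/w = √((1·δa/a)² + (1·δc/c)²) = √(0.0114 + 0.00916) = 0.143, so δw = 1.51.
Q = w − d + p: δQ = √(δw² + δd² + δp²) = √(2.27 + 0.00281 + 0.504) = 1.67
Q = 15.8, so δQ/Q = 1.67/15.8 = 0.106.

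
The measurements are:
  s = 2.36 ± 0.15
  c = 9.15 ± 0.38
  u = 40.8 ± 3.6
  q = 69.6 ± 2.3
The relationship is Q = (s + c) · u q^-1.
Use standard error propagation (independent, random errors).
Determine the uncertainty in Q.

0.679

Let w = s + c = 11.5. δw = √(δs² + δc²) = √(0.0225 + 0.144) = 0.409, so δw/w = 0.0355.
Q is then a monomial in w, u, q:
δQ/Q = √((δw/w)² + (1·δu/u)² + (-1·δq/q)²) = √(0.00126 + 0.00779 + 0.00109) = 0.101
Q = 6.75, so δQ = 0.101 × 6.75 = 0.679.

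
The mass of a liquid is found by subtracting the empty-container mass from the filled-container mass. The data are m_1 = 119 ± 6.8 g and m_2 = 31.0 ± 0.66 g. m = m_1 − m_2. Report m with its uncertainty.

Each term contributes (cᵢ δxᵢ)² to (δm)²:
  (δm_1)² = 46.2;  (δm_2)² = 0.436
δm = √(46.7) = 6.83 g
m = 88.0 g.

88.0 ± 6.83 g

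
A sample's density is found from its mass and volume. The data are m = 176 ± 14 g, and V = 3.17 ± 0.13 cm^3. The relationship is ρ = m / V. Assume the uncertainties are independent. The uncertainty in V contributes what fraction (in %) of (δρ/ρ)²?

(δρ/ρ)² = (1·δm/m)² + (-1·δV/V)²
  m term: (1×0.0795)² = 0.00633
  V term: (-1×0.0410)² = 0.00168
Total = 0.00801. Share from V = 0.00168/0.00801 = 0.210.

21.0%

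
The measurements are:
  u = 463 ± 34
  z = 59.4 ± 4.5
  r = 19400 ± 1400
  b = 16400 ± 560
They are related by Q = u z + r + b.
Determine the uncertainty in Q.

3270

Let p = u·z = 27500. δp/p = √((1·δu/u)² + (1·δz/z)²) = √(0.00539 + 0.00574) = 0.106, so δp = 2900.
Q = p + r + b: δQ = √(δp² + δr² + δb²) = √(8.42e+06 + 1.96e+06 + 3.14e+05) = 3270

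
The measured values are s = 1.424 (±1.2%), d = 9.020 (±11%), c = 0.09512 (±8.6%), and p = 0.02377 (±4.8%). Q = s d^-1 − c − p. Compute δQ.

Let w = s·d^-1 = 0.1579. δw/w = √((1·δs/s)² + (-1·δd/d)²) = √(0.000144 + 0.0121) = 0.111, so δw = 0.0175.
Q = w − c − p: δQ = √(δw² + δc² + δp²) = √(0.000305 + 6.69e-05 + 1.3e-06) = 0.0193

0.0193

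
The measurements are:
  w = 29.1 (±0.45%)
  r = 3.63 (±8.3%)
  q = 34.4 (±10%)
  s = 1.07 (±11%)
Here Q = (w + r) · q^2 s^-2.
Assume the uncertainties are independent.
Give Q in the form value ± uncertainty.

Let u = w + r = 32.7. δu = √(δw² + δr²) = √(0.0171 + 0.0908) = 0.329, so δu/u = 0.0100.
Q is then a monomial in u, q, s:
δQ/Q = √((δu/u)² + (2·δq/q)² + (-2·δs/s)²) = √(0.000101 + 0.0400 + 0.0484) = 0.297
Q = 33800, so δQ = 0.297 × 33800 = 10100.

33800 ± 10100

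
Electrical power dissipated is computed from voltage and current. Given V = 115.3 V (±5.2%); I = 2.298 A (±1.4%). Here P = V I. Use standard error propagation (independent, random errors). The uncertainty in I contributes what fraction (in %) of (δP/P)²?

6.76%

(δP/P)² = (1·δV/V)² + (1·δI/I)²
  V term: (1×0.0520)² = 0.00270
  I term: (1×0.0140)² = 0.000196
Total = 0.00290. Share from I = 0.000196/0.00290 = 0.0676.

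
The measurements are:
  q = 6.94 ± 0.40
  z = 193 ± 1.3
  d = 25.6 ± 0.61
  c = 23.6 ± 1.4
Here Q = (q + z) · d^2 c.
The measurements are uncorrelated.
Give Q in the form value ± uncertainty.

Let u = q + z = 200. δu = √(δq² + δz²) = √(0.160 + 1.69) = 1.36, so δu/u = 0.00680.
Q is then a monomial in u, d, c:
δQ/Q = √((δu/u)² + (2·δd/d)² + (1·δc/c)²) = √(4.63e-05 + 0.00227 + 0.00352) = 0.0764
Q = 3.09e+06, so δQ = 0.0764 × 3.09e+06 = 2.36e+05.

(3.09 ± 0.236) × 10^6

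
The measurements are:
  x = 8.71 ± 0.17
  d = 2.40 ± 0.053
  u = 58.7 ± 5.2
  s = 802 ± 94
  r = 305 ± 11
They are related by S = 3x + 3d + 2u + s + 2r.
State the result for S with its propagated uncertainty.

1560 ± 97.1

Each term contributes (cᵢ δxᵢ)² to (δS)²:
  (3·δx)² = 0.260;  (3·δd)² = 0.0253;  (2·δu)² = 108;  (δs)² = 8840;  (2·δr)² = 484
δS = √(9430) = 97.1
S = 1560.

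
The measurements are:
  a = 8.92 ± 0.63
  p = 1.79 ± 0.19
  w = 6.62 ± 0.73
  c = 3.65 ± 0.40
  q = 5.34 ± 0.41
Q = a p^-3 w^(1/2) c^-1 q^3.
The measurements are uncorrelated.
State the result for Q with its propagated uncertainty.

Since Q is a product/quotient, work with relative uncertainties:
  (1·δa/a)² = (1×0.0706)² = 0.00499;  (-3·δp/p)² = (-3×0.106)² = 0.101;  (½·δw/w)² = (0.5×0.110)² = 0.00304;  (-1·δc/c)² = (-1×0.110)² = 0.0120;  (3·δq/q)² = (3×0.0768)² = 0.0531
δQ/Q = √(0.174) = 0.418
Q = 167, so δQ = 0.418 × 167 = 69.7.

167 ± 69.7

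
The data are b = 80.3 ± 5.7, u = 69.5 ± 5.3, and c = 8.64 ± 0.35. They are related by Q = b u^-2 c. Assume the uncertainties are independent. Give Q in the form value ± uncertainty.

0.144 ± 0.0249

Relative error in a monomial: (δQ/Q)² = Σ (nᵢ · δxᵢ/xᵢ)².
  (1·δb/b)² = (1×0.0710)² = 0.00504;  (-2·δu/u)² = (-2×0.0763)² = 0.0233;  (1·δc/c)² = (1×0.0405)² = 0.00164
δQ/Q = √(0.0299) = 0.173
Q = 0.144, so δQ = 0.173 × 0.144 = 0.0249.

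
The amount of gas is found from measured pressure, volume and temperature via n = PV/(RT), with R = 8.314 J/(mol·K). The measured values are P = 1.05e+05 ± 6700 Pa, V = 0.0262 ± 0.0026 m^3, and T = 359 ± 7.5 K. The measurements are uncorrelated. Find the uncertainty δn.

0.110 mol

Each factor contributes (exponent × relative error)² to (δn/n)²:
  (1·δP/P)² = (1×0.0638)² = 0.00407;  (1·δV/V)² = (1×0.0992)² = 0.00985;  (-1·δT/T)² = (-1×0.0209)² = 0.000436
δn/n = √(0.0144) = 0.120
n = 0.922 mol, so δn = 0.120 × 0.922 = 0.110 mol.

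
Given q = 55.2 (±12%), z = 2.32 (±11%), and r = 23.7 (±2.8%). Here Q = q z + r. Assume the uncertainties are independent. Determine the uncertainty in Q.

20.9

Let p = q·z = 128. δp/p = √((1·δq/q)² + (1·δz/z)²) = √(0.0144 + 0.0121) = 0.163, so δp = 20.8.
Q = p + r: δQ = √(δp² + δr²) = √(435 + 0.440) = 20.9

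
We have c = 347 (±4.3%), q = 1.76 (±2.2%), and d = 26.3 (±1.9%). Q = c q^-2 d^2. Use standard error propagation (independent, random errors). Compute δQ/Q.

0.0723

Since Q is a product/quotient, work with relative uncertainties:
  (1·δc/c)² = (1×0.0430)² = 0.00185;  (-2·δq/q)² = (-2×0.0220)² = 0.00194;  (2·δd/d)² = (2×0.0190)² = 0.00144
δQ/Q = √(0.00523) = 0.0723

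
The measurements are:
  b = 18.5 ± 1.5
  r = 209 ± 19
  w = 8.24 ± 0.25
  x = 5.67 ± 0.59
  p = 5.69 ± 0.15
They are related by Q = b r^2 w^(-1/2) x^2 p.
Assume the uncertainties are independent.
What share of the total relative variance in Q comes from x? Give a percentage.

51.6%

(δQ/Q)² = (1·δb/b)² + (2·δr/r)² + (−½·δw/w)² + (2·δx/x)² + (1·δp/p)²
  b term: (1×0.0811)² = 0.00657
  r term: (2×0.0909)² = 0.0331
  w term: (-0.5×0.0303)² = 0.000230
  x term: (2×0.104)² = 0.0433
  p term: (1×0.0264)² = 0.000695
Total = 0.0839. Share from x = 0.0433/0.0839 = 0.516.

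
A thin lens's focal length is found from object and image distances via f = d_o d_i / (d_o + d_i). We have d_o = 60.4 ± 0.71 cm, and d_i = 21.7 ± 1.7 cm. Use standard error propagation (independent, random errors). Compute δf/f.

0.0577

∂f/∂d_o = (d_i/(d_o+d_i))² = 0.0699;  ∂f/∂d_i = (d_o/(d_o+d_i))² = 0.541
δf = √((∂f/∂d_o · δd_o)² + (∂f/∂d_i · δd_i)²) = √(0.00246 + 0.847) = 0.921 cm
f = 16.0 cm, so δf/f = 0.921/16.0 = 0.0577.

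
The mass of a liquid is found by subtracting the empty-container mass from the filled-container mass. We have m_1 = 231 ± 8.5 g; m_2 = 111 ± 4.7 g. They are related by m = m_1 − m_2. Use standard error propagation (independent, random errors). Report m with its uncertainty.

Sums and differences: (δm)² = Σ (cᵢ δxᵢ)².
  (δm_1)² = 72.2;  (δm_2)² = 22.1
δm = √(94.3) = 9.71 g
m = 120 g.

120 ± 9.71 g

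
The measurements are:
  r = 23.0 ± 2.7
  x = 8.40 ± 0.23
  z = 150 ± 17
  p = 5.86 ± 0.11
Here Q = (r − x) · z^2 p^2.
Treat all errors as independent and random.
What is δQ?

3.33e+06

Let u = r − x = 14.6. δu = √(δr² + δx²) = √(7.29 + 0.0529) = 2.71, so δu/u = 0.186.
Q is then a monomial in u, z, p:
δQ/Q = √((δu/u)² + (2·δz/z)² + (2·δp/p)²) = √(0.0344 + 0.0514 + 0.00141) = 0.295
Q = 1.13e+07, so δQ = 0.295 × 1.13e+07 = 3.33e+06.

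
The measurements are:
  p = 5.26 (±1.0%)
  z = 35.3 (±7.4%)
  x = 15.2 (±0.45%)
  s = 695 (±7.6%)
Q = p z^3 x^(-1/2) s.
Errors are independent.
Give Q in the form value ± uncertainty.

(4.12 ± 0.969) × 10^7

Relative error in a monomial: (δQ/Q)² = Σ (nᵢ · δxᵢ/xᵢ)².
  (1·δp/p)² = (1×0.0100)² = 0.000100;  (3·δz/z)² = (3×0.0740)² = 0.0493;  (−½·δx/x)² = (-0.5×0.00450)² = 5.06e-06;  (1·δs/s)² = (1×0.0760)² = 0.00578
δQ/Q = √(0.0552) = 0.235
Q = 4.12e+07, so δQ = 0.235 × 4.12e+07 = 9.69e+06.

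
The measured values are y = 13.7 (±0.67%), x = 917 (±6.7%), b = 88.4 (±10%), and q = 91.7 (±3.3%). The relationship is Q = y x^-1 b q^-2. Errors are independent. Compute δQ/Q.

0.137

Each factor contributes (exponent × relative error)² to (δQ/Q)²:
  (1·δy/y)² = (1×0.00670)² = 4.49e-05;  (-1·δx/x)² = (-1×0.0670)² = 0.00449;  (1·δb/b)² = (1×0.100)² = 0.0100;  (-2·δq/q)² = (-2×0.0330)² = 0.00436
δQ/Q = √(0.0189) = 0.137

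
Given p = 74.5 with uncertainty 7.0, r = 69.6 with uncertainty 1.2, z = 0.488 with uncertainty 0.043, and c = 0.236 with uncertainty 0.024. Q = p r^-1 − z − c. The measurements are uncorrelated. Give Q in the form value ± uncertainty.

0.346 ± 0.113

Let w = p·r^-1 = 1.07. δw/w = √((1·δp/p)² + (-1·δr/r)²) = √(0.00883 + 0.000297) = 0.0955, so δw = 0.102.
Q = w − z − c: δQ = √(δw² + δz² + δc²) = √(0.0105 + 0.00185 + 0.000576) = 0.113
Q = 0.346.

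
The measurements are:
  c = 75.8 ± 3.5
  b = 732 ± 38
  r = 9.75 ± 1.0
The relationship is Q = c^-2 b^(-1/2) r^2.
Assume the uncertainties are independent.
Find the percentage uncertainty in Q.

22.6%

For a monomial Q ∝ c^-2, b^(-1/2), r^2, fractional errors add in quadrature:
  (-2·δc/c)² = (-2×0.0462)² = 0.00853;  (−½·δb/b)² = (-0.5×0.0519)² = 0.000674;  (2·δr/r)² = (2×0.103)² = 0.0421
δQ/Q = √(0.0513) = 0.226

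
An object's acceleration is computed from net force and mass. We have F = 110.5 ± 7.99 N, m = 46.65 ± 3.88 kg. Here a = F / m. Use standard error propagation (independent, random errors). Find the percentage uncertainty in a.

For a monomial a ∝ F, m^-1, fractional errors add in quadrature:
  (1·δF/F)² = (1×0.0723)² = 0.00523;  (-1·δm/m)² = (-1×0.0832)² = 0.00692
δa/a = √(0.0121) = 0.110

11.0%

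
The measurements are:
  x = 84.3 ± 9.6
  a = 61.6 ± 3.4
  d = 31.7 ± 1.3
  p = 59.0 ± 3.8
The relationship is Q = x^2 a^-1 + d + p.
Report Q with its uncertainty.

Let w = x^2·a^-1 = 115. δw/w = √((2·δx/x)² + (-1·δa/a)²) = √(0.0519 + 0.00305) = 0.234, so δw = 27.0.
Q = w + d + p: δQ = √(δw² + δd² + δp²) = √(731 + 1.69 + 14.4) = 27.3
Q = 206.

206 ± 27.3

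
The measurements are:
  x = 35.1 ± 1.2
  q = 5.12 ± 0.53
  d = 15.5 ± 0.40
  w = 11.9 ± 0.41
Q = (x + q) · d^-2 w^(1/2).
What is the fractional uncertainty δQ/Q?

Let u = x + q = 40.2. δu = √(δx² + δq²) = √(1.44 + 0.281) = 1.31, so δu/u = 0.0326.
Q is then a monomial in u, d, w:
δQ/Q = √((δu/u)² + (-2·δd/d)² + (½·δw/w)²) = √(0.00106 + 0.00266 + 0.000297) = 0.0634

0.0634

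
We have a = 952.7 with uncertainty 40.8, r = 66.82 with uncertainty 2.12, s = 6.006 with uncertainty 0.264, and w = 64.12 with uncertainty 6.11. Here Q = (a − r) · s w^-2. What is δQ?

Let u = a − r = 885.9. δu = √(δa² + δr²) = √(1660 + 4.49) = 40.9, so δu/u = 0.0461.
Q is then a monomial in u, s, w:
δQ/Q = √((δu/u)² + (1·δs/s)² + (-2·δw/w)²) = √(0.00213 + 0.00193 + 0.0363) = 0.201
Q = 1.294, so δQ = 0.201 × 1.294 = 0.260.

0.260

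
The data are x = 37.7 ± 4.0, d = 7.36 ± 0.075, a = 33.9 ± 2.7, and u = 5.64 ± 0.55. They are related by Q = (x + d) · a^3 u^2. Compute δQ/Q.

0.321

Let w = x + d = 45.1. δw = √(δx² + δd²) = √(16.0 + 0.00562) = 4.00, so δw/w = 0.0888.
Q is then a monomial in w, a, u:
δQ/Q = √((δw/w)² + (3·δa/a)² + (2·δu/u)²) = √(0.00788 + 0.0571 + 0.0380) = 0.321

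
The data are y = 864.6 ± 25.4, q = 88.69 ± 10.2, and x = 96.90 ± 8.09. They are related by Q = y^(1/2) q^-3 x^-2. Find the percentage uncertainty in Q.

Products/powers → add relative errors in quadrature, weighted by exponent:
  (½·δy/y)² = (0.5×0.0294)² = 0.000216;  (-3·δq/q)² = (-3×0.115)² = 0.119;  (-2·δx/x)² = (-2×0.0835)² = 0.0279
δQ/Q = √(0.147) = 0.384

38.4%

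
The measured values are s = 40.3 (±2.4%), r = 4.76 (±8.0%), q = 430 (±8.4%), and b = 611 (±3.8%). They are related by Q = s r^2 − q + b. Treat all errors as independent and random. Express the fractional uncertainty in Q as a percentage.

14.1%

Let p = s·r^2 = 913. δp/p = √((1·δs/s)² + (2·δr/r)²) = √(0.000576 + 0.0256) = 0.162, so δp = 148.
Q = p − q + b: δQ = √(δp² + δq² + δb²) = √(21800 + 1300 + 539) = 154
Q = 1090, so δQ/Q = 154/1090 = 0.141.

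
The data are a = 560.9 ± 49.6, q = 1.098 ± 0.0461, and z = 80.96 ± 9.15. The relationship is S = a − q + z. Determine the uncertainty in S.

S is a linear combination, so absolute uncertainties add in quadrature:
  (δa)² = 2460;  (δq)² = 0.00213;  (δz)² = 83.7
δS = √(2540) = 50.4

50.4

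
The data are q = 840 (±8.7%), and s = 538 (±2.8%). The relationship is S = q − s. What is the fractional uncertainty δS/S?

Absolute uncertainties add in quadrature for a linear combination:
  (δq)² = 5340;  (δs)² = 227
δS = √(5570) = 74.6
S = 302, so δS/S = 74.6/302 = 0.247.

0.247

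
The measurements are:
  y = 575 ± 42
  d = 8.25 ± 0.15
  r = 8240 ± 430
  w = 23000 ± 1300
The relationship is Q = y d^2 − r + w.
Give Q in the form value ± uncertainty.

53900 ± 3470

Let p = y·d^2 = 39100. δp/p = √((1·δy/y)² + (2·δd/d)²) = √(0.00534 + 0.00132) = 0.0816, so δp = 3190.
Q = p − r + w: δQ = √(δp² + δr² + δw²) = √(1.02e+07 + 1.85e+05 + 1.69e+06) = 3470
Q = 53900.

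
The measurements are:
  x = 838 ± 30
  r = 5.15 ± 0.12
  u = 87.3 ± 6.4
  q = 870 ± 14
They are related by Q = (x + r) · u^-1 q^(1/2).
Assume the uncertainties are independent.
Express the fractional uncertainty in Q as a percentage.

Let w = x + r = 843. δw = √(δx² + δr²) = √(900 + 0.0144) = 30.0, so δw/w = 0.0356.
Q is then a monomial in w, u, q:
δQ/Q = √((δw/w)² + (-1·δu/u)² + (½·δq/q)²) = √(0.00127 + 0.00537 + 6.47e-05) = 0.0819

8.19%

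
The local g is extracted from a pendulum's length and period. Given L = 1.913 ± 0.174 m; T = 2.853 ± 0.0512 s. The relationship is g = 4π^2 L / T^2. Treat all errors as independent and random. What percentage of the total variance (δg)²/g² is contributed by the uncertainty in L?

86.5%

(δg/g)² = (1·δL/L)² + (-2·δT/T)²
  L term: (1×0.0910)² = 0.00827
  T term: (-2×0.0179)² = 0.00129
Total = 0.00956. Share from L = 0.00827/0.00956 = 0.865.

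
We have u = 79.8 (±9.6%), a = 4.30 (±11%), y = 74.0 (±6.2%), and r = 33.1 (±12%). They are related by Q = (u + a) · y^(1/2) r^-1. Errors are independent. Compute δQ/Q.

0.154

Let w = u + a = 84.1. δw = √(δu² + δa²) = √(58.7 + 0.224) = 7.68, so δw/w = 0.0913.
Q is then a monomial in w, y, r:
δQ/Q = √((δw/w)² + (½·δy/y)² + (-1·δr/r)²) = √(0.00833 + 0.000961 + 0.0144) = 0.154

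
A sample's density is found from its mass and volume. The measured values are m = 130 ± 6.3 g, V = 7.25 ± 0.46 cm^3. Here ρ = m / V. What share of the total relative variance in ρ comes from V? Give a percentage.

(δρ/ρ)² = (1·δm/m)² + (-1·δV/V)²
  m term: (1×0.0485)² = 0.00235
  V term: (-1×0.0634)² = 0.00403
Total = 0.00637. Share from V = 0.00403/0.00637 = 0.632.

63.2%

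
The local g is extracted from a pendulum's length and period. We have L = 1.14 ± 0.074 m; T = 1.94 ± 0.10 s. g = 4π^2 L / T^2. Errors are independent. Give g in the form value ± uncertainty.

12.0 ± 1.46 m/s^2

Products/powers → add relative errors in quadrature, weighted by exponent:
  (1·δL/L)² = (1×0.0649)² = 0.00421;  (-2·δT/T)² = (-2×0.0515)² = 0.0106
δg/g = √(0.0148) = 0.122
g = 12.0 m/s^2, so δg = 0.122 × 12.0 = 1.46 m/s^2.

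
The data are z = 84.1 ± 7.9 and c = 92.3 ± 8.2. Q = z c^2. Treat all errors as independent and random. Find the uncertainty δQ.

1.44e+05

Relative error in a monomial: (δQ/Q)² = Σ (nᵢ · δxᵢ/xᵢ)².
  (1·δz/z)² = (1×0.0939)² = 0.00882;  (2·δc/c)² = (2×0.0888)² = 0.0316
δQ/Q = √(0.0404) = 0.201
Q = 7.16e+05, so δQ = 0.201 × 7.16e+05 = 1.44e+05.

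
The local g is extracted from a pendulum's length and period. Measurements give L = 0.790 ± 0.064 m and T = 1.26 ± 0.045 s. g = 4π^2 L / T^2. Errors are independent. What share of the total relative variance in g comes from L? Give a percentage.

(δg/g)² = (1·δL/L)² + (-2·δT/T)²
  L term: (1×0.0810)² = 0.00656
  T term: (-2×0.0357)² = 0.00510
Total = 0.0117. Share from L = 0.00656/0.0117 = 0.563.

56.3%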